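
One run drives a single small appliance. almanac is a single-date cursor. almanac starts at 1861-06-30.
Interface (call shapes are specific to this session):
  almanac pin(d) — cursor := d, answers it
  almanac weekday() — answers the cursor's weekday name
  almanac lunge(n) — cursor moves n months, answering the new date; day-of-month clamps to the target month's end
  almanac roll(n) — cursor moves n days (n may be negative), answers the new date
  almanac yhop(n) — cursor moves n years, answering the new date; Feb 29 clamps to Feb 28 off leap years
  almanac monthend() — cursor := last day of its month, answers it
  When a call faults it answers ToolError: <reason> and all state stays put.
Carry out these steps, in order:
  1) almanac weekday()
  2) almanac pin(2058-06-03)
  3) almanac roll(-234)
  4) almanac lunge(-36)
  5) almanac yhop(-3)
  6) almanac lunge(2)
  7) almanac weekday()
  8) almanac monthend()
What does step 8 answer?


Answer: 2051-12-31

Derivation:
→ almanac weekday()
← Sunday
→ almanac pin(d: 2058-06-03)
← 2058-06-03
→ almanac roll(n: -234)
← 2057-10-12
→ almanac lunge(n: -36)
← 2054-10-12
→ almanac yhop(n: -3)
← 2051-10-12
→ almanac lunge(n: 2)
← 2051-12-12
→ almanac weekday()
← Tuesday
→ almanac monthend()
← 2051-12-31


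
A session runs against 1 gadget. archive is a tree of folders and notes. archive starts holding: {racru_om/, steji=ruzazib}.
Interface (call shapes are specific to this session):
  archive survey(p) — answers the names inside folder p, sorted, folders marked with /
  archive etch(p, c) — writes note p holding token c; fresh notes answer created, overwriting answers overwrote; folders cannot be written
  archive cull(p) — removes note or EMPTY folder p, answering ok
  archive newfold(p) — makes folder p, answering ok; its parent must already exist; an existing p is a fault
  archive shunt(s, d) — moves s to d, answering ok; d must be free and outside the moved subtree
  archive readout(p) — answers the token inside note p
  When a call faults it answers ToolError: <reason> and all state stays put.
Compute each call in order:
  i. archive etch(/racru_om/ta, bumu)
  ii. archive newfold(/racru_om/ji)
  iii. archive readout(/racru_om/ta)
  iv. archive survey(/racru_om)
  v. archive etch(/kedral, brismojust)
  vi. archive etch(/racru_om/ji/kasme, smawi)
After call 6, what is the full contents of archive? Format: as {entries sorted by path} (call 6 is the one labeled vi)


Answer: {kedral=brismojust, racru_om/, racru_om/ji/, racru_om/ji/kasme=smawi, racru_om/ta=bumu, steji=ruzazib}

Derivation:
! archive etch(p→/racru_om/ta, c→bumu) -> created
! archive newfold(p→/racru_om/ji) -> ok
! archive readout(p→/racru_om/ta) -> bumu
! archive survey(p→/racru_om) -> [ji/, ta]
! archive etch(p→/kedral, c→brismojust) -> created
! archive etch(p→/racru_om/ji/kasme, c→smawi) -> created


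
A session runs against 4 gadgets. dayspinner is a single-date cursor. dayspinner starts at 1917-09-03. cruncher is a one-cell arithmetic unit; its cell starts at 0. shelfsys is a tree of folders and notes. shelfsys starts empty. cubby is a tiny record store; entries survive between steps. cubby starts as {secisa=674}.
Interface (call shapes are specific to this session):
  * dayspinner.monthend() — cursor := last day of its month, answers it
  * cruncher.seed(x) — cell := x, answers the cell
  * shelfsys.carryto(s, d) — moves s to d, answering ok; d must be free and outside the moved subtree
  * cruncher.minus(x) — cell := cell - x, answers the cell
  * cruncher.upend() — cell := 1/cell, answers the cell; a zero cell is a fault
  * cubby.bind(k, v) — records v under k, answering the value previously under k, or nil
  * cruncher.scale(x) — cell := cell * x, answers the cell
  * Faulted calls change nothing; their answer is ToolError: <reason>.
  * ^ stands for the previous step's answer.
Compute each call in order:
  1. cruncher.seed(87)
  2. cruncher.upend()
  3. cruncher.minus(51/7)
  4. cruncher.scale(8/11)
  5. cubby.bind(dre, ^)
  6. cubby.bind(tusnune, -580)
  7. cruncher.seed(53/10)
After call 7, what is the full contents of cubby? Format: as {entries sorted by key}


I call cruncher.seed(87), and see 87.
I invoke cruncher.upend(), yielding 1/87.
I invoke cruncher.minus(51/7): -4430/609.
Now I run cruncher.scale(8/11), → -35440/6699.
I try cubby.bind(dre, ^), which returns nil.
Invoking cubby.bind(tusnune, -580), and observe nil.
Using cruncher.seed(53/10), which returns 53/10.

Answer: {dre=-35440/6699, secisa=674, tusnune=-580}


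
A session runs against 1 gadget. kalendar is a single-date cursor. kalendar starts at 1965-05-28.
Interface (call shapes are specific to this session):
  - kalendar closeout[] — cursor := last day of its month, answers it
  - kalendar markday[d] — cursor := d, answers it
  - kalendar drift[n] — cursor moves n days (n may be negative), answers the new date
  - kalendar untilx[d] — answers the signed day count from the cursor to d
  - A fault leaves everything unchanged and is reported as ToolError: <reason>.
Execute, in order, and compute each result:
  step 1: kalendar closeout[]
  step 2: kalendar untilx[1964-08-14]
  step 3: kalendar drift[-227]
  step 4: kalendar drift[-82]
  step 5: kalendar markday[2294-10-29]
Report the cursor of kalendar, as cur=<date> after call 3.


Answer: cur=1964-10-16

Derivation:
! kalendar closeout() : 1965-05-31
! kalendar untilx(d='1964-08-14') : -290
! kalendar drift(n='-227') : 1964-10-16
! kalendar drift(n='-82') : 1964-07-26
! kalendar markday(d='2294-10-29') : 2294-10-29


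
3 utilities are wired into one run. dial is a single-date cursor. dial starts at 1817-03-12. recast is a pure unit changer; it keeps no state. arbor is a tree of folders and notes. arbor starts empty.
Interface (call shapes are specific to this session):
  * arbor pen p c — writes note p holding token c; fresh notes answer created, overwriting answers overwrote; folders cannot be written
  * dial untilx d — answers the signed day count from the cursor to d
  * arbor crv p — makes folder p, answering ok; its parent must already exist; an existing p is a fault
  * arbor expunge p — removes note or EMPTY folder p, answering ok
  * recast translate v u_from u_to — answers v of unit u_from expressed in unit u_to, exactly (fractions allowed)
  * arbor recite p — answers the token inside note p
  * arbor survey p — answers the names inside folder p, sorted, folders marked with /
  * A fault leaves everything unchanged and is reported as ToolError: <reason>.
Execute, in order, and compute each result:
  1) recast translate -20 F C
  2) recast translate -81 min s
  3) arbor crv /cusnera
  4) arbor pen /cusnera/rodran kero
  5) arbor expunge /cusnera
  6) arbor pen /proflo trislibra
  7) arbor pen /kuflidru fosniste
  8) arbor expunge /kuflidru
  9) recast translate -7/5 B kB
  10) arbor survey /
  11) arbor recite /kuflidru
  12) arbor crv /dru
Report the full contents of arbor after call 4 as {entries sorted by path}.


Answer: {cusnera/, cusnera/rodran=kero}

Derivation:
Then recast translate passing -20, F, C, giving -260/9.
Invoking recast translate passing -81, min, s, — result: -4860.
I call arbor crv passing /cusnera, which returns ok.
I use arbor pen passing /cusnera/rodran, kero, giving created.
I call arbor expunge passing /cusnera, and see ToolError: not empty.
I invoke arbor pen passing /proflo, trislibra, which returns created.
I invoke arbor pen passing /kuflidru, fosniste, which returns created.
Invoking arbor expunge passing /kuflidru, yielding ok.
Now I run recast translate passing -7/5, B, kB, and get -7/5000.
Invoking arbor survey passing /, which returns [cusnera/, proflo].
Using arbor recite passing /kuflidru, and see ToolError: not found.
Invoking arbor crv passing /dru: ok.


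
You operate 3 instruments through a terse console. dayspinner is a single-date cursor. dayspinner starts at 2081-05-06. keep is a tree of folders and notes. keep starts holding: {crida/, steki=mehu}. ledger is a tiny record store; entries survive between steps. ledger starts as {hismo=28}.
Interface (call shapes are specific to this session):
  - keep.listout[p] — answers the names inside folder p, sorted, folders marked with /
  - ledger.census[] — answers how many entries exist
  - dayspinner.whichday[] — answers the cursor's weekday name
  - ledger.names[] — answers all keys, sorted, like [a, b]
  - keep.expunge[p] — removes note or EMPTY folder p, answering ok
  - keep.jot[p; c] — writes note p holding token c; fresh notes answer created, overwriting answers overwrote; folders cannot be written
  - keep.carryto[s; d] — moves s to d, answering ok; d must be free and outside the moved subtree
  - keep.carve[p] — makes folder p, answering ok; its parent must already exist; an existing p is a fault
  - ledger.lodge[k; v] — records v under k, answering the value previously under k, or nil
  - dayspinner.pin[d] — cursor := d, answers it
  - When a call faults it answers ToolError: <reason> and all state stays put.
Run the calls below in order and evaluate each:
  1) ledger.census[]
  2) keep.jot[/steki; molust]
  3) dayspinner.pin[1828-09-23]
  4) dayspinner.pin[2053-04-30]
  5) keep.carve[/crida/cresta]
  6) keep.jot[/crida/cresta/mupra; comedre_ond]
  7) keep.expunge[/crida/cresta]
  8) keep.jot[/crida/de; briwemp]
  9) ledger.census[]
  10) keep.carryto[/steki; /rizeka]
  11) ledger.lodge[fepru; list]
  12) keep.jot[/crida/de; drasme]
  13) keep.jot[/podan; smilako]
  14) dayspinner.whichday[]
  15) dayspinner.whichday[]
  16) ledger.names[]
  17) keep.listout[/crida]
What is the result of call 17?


CALL ledger.census[]
RET  1
CALL keep.jot[p='/steki'; c='molust']
RET  overwrote
CALL dayspinner.pin[d='1828-09-23']
RET  1828-09-23
CALL dayspinner.pin[d='2053-04-30']
RET  2053-04-30
CALL keep.carve[p='/crida/cresta']
RET  ok
CALL keep.jot[p='/crida/cresta/mupra'; c='comedre_ond']
RET  created
CALL keep.expunge[p='/crida/cresta']
RET  ToolError: not empty
CALL keep.jot[p='/crida/de'; c='briwemp']
RET  created
CALL ledger.census[]
RET  1
CALL keep.carryto[s='/steki'; d='/rizeka']
RET  ok
CALL ledger.lodge[k='fepru'; v='list']
RET  nil
CALL keep.jot[p='/crida/de'; c='drasme']
RET  overwrote
CALL keep.jot[p='/podan'; c='smilako']
RET  created
CALL dayspinner.whichday[]
RET  Wednesday
CALL dayspinner.whichday[]
RET  Wednesday
CALL ledger.names[]
RET  [fepru, hismo]
CALL keep.listout[p='/crida']
RET  [cresta/, de]

Answer: [cresta/, de]


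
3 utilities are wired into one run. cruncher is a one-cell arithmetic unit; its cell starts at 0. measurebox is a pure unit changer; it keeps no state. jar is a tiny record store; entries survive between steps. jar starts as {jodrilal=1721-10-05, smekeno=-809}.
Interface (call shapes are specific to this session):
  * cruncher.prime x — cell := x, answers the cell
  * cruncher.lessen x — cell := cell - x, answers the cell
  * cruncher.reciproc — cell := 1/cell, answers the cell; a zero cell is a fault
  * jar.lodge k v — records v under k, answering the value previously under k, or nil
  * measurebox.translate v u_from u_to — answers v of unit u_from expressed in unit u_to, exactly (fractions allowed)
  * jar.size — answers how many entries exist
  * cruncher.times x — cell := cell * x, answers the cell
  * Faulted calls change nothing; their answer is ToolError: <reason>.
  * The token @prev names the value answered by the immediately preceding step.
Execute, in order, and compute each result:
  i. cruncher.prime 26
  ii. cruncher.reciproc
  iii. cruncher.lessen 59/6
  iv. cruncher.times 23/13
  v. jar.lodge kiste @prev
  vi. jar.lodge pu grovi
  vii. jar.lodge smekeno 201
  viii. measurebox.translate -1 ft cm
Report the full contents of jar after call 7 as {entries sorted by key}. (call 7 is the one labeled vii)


Answer: {jodrilal=1721-10-05, kiste=-8786/507, pu=grovi, smekeno=201}

Derivation:
% prime(x='26') -> 26
% reciproc() -> 1/26
% lessen(x='59/6') -> -382/39
% times(x='23/13') -> -8786/507
% lodge(k='kiste', v='@prev') -> nil
% lodge(k='pu', v='grovi') -> nil
% lodge(k='smekeno', v='201') -> -809
% translate(v='-1', u_from='ft', u_to='cm') -> -762/25


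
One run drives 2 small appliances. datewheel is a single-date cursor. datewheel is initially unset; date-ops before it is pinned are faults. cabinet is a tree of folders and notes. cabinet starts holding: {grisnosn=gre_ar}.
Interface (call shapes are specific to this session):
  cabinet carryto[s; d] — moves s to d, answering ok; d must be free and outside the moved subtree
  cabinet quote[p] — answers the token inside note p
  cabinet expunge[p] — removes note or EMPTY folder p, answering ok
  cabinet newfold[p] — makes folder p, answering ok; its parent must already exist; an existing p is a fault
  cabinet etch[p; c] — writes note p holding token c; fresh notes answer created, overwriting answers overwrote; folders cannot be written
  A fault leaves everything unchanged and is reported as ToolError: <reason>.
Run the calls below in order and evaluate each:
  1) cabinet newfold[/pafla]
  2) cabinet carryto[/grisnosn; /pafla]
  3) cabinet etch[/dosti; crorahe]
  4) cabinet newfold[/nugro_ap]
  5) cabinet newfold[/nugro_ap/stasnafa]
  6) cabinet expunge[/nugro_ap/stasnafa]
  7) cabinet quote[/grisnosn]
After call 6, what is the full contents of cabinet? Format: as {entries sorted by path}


Answer: {dosti=crorahe, grisnosn=gre_ar, nugro_ap/, pafla/}

Derivation:
>> cabinet newfold(/pafla)
<< ok
>> cabinet carryto(/grisnosn, /pafla)
<< ToolError: exists
>> cabinet etch(/dosti, crorahe)
<< created
>> cabinet newfold(/nugro_ap)
<< ok
>> cabinet newfold(/nugro_ap/stasnafa)
<< ok
>> cabinet expunge(/nugro_ap/stasnafa)
<< ok
>> cabinet quote(/grisnosn)
<< gre_ar


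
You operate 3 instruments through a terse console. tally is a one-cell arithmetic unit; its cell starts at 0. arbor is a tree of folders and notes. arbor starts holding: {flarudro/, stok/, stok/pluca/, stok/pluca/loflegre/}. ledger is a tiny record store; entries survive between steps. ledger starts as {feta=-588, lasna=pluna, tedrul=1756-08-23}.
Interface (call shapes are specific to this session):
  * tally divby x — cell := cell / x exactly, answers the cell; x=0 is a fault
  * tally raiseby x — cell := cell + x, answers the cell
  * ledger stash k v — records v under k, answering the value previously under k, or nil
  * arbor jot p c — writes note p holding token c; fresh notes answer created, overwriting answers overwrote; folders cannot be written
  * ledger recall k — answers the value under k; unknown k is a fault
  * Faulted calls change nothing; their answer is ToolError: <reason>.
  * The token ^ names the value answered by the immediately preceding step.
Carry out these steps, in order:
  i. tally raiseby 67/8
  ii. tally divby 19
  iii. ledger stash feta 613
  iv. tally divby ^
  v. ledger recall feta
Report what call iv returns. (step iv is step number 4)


CALL tally raiseby[x: 67/8]
RET  67/8
CALL tally divby[x: 19]
RET  67/152
CALL ledger stash[k: feta; v: 613]
RET  -588
CALL tally divby[x: ^]
RET  -67/89376
CALL ledger recall[k: feta]
RET  613

Answer: -67/89376


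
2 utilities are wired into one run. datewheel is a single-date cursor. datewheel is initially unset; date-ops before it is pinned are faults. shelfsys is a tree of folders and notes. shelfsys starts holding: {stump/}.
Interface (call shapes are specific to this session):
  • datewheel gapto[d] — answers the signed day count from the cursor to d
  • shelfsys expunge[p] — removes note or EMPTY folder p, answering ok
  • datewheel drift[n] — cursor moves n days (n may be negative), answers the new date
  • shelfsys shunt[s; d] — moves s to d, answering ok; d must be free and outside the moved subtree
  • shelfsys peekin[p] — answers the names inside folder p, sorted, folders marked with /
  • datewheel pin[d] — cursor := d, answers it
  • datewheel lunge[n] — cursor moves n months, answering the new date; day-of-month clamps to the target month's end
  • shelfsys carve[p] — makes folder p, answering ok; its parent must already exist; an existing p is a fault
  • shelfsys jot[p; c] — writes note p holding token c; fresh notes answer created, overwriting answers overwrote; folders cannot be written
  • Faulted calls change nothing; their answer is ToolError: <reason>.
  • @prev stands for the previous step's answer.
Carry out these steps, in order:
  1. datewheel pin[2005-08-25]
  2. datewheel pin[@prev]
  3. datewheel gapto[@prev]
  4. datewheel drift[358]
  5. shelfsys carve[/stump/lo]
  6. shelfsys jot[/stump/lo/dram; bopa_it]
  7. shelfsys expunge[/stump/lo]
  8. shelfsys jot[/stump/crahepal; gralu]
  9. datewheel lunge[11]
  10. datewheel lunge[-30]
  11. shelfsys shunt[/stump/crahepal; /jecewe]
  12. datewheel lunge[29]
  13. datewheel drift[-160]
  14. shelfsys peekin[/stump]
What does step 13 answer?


Answer: 2007-01-09

Derivation:
[in] datewheel pin d='2005-08-25'
= 2005-08-25
[in] datewheel pin d='@prev'
= 2005-08-25
[in] datewheel gapto d='@prev'
= 0
[in] datewheel drift n='358'
= 2006-08-18
[in] shelfsys carve p='/stump/lo'
= ok
[in] shelfsys jot p='/stump/lo/dram' c='bopa_it'
= created
[in] shelfsys expunge p='/stump/lo'
= ToolError: not empty
[in] shelfsys jot p='/stump/crahepal' c='gralu'
= created
[in] datewheel lunge n='11'
= 2007-07-18
[in] datewheel lunge n='-30'
= 2005-01-18
[in] shelfsys shunt s='/stump/crahepal' d='/jecewe'
= ok
[in] datewheel lunge n='29'
= 2007-06-18
[in] datewheel drift n='-160'
= 2007-01-09
[in] shelfsys peekin p='/stump'
= [lo/]


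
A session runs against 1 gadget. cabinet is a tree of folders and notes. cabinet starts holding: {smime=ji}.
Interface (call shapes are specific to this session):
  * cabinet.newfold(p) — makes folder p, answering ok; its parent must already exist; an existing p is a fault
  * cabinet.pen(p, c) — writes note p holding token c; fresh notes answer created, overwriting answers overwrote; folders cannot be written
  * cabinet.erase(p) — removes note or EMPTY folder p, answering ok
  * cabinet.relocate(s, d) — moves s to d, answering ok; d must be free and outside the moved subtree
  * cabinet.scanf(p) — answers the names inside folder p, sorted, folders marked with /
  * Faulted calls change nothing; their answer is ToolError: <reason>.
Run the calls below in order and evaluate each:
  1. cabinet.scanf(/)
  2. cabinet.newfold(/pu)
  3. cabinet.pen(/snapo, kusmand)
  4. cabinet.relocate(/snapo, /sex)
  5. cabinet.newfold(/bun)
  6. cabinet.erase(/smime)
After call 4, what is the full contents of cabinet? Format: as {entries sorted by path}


Answer: {pu/, sex=kusmand, smime=ji}

Derivation:
% scanf(p: /) : [smime]
% newfold(p: /pu) : ok
% pen(p: /snapo, c: kusmand) : created
% relocate(s: /snapo, d: /sex) : ok
% newfold(p: /bun) : ok
% erase(p: /smime) : ok


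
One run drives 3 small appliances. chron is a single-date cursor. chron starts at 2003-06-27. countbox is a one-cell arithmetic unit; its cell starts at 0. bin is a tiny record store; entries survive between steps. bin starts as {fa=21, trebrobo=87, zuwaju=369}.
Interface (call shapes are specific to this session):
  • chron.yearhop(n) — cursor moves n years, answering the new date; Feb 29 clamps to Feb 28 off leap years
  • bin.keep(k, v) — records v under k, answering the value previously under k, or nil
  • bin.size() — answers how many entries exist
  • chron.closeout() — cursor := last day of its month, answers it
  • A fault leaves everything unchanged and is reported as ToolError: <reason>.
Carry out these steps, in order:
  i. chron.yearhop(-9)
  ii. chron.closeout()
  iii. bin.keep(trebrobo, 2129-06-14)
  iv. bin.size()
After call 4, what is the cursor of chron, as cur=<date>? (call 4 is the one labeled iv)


Answer: cur=1994-06-30

Derivation:
-- 1. chron.yearhop(n='-9') -> 1994-06-27
-- 2. chron.closeout() -> 1994-06-30
-- 3. bin.keep(k='trebrobo', v='2129-06-14') -> 87
-- 4. bin.size() -> 3


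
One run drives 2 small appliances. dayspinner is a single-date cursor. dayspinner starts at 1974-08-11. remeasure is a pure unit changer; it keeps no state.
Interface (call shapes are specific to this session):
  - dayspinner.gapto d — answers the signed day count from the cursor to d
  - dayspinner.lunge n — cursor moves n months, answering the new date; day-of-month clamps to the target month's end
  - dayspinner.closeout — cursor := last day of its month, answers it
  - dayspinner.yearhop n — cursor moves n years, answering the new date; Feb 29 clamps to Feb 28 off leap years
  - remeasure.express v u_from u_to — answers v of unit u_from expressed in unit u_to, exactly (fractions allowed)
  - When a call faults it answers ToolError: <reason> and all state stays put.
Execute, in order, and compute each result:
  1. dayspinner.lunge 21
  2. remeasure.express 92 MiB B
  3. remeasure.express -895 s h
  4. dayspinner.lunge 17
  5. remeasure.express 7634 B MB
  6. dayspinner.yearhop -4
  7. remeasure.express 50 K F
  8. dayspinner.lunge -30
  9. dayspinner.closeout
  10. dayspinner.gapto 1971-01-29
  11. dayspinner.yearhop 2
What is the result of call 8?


% lunge(n=21) => 1976-05-11
% express(v=92, u_from=MiB, u_to=B) => 96468992
% express(v=-895, u_from=s, u_to=h) => -179/720
% lunge(n=17) => 1977-10-11
% express(v=7634, u_from=B, u_to=MB) => 3817/500000
% yearhop(n=-4) => 1973-10-11
% express(v=50, u_from=K, u_to=F) => -36967/100
% lunge(n=-30) => 1971-04-11
% closeout() => 1971-04-30
% gapto(d=1971-01-29) => -91
% yearhop(n=2) => 1973-04-30

Answer: 1971-04-11


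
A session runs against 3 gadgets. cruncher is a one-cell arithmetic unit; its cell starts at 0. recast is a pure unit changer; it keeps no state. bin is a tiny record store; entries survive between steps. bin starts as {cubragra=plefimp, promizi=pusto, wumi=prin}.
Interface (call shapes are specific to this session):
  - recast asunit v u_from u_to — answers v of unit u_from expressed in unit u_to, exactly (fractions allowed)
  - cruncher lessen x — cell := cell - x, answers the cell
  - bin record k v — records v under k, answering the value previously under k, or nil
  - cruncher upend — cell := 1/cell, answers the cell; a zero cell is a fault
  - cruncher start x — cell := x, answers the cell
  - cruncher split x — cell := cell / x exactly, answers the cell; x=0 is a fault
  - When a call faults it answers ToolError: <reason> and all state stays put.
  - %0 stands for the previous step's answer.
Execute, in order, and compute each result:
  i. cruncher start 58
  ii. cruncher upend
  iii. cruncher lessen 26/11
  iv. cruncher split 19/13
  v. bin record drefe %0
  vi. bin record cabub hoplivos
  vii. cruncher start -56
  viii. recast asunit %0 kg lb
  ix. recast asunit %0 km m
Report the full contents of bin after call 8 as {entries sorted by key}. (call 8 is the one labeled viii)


Calling cruncher start passing x: 58, and see 58.
Invoking cruncher upend(), which returns 1/58.
Next I call cruncher lessen passing x: 26/11, and get -1497/638.
I call cruncher split passing x: 19/13, and get -19461/12122.
Next I call bin record passing k: drefe, v: %0, and observe nil.
Next I call bin record passing k: cabub, v: hoplivos, → nil.
Then cruncher start passing x: -56, and get -56.
I use recast asunit passing v: %0, u_from: kg, u_to: lb: -800000000/6479891.
Calling recast asunit passing v: %0, u_from: km, u_to: m, giving -800000000000/6479891.

Answer: {cabub=hoplivos, cubragra=plefimp, drefe=-19461/12122, promizi=pusto, wumi=prin}


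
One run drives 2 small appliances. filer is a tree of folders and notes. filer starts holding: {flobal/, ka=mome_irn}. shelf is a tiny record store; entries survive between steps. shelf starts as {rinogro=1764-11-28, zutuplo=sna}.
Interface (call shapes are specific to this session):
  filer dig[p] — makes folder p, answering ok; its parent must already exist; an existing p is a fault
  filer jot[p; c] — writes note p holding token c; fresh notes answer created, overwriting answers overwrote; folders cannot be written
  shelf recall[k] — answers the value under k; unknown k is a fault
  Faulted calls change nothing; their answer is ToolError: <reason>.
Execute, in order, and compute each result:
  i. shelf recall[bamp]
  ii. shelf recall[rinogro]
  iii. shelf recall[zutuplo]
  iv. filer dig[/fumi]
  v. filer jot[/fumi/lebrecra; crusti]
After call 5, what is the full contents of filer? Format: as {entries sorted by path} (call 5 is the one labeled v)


Answer: {flobal/, fumi/, fumi/lebrecra=crusti, ka=mome_irn}

Derivation:
$ shelf recall bamp
= ToolError: no such key bamp
$ shelf recall rinogro
= 1764-11-28
$ shelf recall zutuplo
= sna
$ filer dig /fumi
= ok
$ filer jot /fumi/lebrecra crusti
= created


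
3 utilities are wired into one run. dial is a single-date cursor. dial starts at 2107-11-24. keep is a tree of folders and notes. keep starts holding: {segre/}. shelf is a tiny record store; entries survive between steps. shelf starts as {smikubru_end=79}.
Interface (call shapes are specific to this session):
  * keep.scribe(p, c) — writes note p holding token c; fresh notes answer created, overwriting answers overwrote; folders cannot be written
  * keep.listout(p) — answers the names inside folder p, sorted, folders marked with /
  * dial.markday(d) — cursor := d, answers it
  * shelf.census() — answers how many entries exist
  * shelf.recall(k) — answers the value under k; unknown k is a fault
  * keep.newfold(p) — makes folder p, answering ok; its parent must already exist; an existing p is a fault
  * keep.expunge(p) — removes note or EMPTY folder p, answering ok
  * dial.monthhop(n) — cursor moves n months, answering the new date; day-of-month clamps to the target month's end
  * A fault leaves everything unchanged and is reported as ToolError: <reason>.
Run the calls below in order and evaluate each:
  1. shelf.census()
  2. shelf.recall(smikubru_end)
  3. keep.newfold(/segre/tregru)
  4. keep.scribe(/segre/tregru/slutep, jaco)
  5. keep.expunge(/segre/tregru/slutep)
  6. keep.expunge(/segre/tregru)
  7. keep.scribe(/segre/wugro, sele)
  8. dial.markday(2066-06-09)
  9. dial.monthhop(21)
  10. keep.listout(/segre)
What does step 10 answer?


CALL shelf.census[]
RET  1
CALL shelf.recall[k→smikubru_end]
RET  79
CALL keep.newfold[p→/segre/tregru]
RET  ok
CALL keep.scribe[p→/segre/tregru/slutep; c→jaco]
RET  created
CALL keep.expunge[p→/segre/tregru/slutep]
RET  ok
CALL keep.expunge[p→/segre/tregru]
RET  ok
CALL keep.scribe[p→/segre/wugro; c→sele]
RET  created
CALL dial.markday[d→2066-06-09]
RET  2066-06-09
CALL dial.monthhop[n→21]
RET  2068-03-09
CALL keep.listout[p→/segre]
RET  [wugro]

Answer: [wugro]


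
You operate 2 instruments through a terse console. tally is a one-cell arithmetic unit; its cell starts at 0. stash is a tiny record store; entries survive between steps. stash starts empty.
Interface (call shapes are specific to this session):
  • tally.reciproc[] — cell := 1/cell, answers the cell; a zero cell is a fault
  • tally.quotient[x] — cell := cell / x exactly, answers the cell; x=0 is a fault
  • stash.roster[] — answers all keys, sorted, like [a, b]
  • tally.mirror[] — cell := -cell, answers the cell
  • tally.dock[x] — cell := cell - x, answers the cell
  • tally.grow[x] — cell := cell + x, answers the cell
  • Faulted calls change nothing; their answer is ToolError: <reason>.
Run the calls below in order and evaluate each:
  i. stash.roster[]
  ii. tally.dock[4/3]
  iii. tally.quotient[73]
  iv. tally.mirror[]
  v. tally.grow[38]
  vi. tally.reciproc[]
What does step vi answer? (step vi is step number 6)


// stash.roster() : []
// tally.dock(x='4/3') : -4/3
// tally.quotient(x='73') : -4/219
// tally.mirror() : 4/219
// tally.grow(x='38') : 8326/219
// tally.reciproc() : 219/8326

Answer: 219/8326


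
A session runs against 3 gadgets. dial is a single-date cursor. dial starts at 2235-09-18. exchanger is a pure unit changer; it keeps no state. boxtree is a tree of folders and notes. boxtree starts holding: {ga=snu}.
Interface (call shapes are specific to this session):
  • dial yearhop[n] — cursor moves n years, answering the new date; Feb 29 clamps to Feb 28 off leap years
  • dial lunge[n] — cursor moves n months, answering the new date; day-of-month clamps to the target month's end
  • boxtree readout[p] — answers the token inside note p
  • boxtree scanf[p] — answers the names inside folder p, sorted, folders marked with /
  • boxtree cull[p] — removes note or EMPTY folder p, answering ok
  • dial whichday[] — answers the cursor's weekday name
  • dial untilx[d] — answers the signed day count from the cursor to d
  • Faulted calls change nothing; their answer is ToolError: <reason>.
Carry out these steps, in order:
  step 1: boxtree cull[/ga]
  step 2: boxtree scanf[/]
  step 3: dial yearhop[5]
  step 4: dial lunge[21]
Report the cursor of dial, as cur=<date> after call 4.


I try boxtree cull on p='/ga': ok.
I run boxtree scanf on p='/', — result: [].
I use dial yearhop on n='5', and see 2240-09-18.
Calling dial lunge on n='21', and observe 2242-06-18.

Answer: cur=2242-06-18


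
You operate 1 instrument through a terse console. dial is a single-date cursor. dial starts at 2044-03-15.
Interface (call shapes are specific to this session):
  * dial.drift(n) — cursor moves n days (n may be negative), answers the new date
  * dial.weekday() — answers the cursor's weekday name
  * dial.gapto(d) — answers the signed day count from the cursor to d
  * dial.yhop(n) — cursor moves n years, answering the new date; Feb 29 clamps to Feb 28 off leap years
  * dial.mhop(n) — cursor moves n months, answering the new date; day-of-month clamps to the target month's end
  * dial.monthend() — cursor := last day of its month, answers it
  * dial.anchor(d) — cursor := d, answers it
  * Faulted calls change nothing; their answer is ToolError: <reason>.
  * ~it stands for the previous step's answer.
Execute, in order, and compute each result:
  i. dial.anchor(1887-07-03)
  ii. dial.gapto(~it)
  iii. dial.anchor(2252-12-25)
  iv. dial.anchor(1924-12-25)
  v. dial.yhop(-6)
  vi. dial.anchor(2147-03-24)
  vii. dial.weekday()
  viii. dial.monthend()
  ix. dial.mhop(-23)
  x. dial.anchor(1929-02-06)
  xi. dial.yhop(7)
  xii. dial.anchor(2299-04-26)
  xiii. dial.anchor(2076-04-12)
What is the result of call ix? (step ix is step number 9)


·→ dial.anchor(1887-07-03)
·← 1887-07-03
·→ dial.gapto(~it)
·← 0
·→ dial.anchor(2252-12-25)
·← 2252-12-25
·→ dial.anchor(1924-12-25)
·← 1924-12-25
·→ dial.yhop(-6)
·← 1918-12-25
·→ dial.anchor(2147-03-24)
·← 2147-03-24
·→ dial.weekday()
·← Friday
·→ dial.monthend()
·← 2147-03-31
·→ dial.mhop(-23)
·← 2145-04-30
·→ dial.anchor(1929-02-06)
·← 1929-02-06
·→ dial.yhop(7)
·← 1936-02-06
·→ dial.anchor(2299-04-26)
·← 2299-04-26
·→ dial.anchor(2076-04-12)
·← 2076-04-12

Answer: 2145-04-30


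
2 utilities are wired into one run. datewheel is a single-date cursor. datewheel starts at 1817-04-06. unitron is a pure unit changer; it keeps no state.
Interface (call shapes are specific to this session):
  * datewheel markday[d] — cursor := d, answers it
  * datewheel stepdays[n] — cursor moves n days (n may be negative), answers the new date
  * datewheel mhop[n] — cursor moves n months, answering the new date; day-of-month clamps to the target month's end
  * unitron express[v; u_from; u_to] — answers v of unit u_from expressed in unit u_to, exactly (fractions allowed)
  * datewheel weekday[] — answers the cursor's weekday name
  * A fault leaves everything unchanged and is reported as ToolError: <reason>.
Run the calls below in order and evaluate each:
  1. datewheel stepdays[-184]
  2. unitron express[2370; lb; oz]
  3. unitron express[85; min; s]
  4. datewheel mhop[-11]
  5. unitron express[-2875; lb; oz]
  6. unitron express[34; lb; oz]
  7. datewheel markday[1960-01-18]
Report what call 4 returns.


Answer: 1815-11-04

Derivation:
[in] datewheel stepdays -184
:: 1816-10-04
[in] unitron express 2370 lb oz
:: 37920
[in] unitron express 85 min s
:: 5100
[in] datewheel mhop -11
:: 1815-11-04
[in] unitron express -2875 lb oz
:: -46000
[in] unitron express 34 lb oz
:: 544
[in] datewheel markday 1960-01-18
:: 1960-01-18


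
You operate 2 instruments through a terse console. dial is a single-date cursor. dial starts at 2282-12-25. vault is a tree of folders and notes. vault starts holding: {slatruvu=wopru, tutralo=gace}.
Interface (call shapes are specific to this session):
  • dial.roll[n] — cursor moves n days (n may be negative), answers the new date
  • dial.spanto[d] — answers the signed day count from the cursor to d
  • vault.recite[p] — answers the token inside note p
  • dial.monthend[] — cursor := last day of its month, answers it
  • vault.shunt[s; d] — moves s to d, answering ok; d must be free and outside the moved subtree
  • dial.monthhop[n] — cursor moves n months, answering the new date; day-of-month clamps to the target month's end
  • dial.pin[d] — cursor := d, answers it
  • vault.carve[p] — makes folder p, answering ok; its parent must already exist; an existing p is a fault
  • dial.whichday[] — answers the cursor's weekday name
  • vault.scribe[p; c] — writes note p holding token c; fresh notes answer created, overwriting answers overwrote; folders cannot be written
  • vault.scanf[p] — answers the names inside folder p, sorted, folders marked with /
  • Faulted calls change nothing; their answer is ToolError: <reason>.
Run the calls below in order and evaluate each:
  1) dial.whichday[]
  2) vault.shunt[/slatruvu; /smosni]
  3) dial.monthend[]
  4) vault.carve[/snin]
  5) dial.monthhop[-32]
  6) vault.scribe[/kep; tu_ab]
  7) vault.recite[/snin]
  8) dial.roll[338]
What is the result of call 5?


>>> dial.whichday
= Monday
>>> vault.shunt /slatruvu /smosni
= ok
>>> dial.monthend
= 2282-12-31
>>> vault.carve /snin
= ok
>>> dial.monthhop -32
= 2280-04-30
>>> vault.scribe /kep tu_ab
= created
>>> vault.recite /snin
= ToolError: is a directory
>>> dial.roll 338
= 2281-04-03

Answer: 2280-04-30


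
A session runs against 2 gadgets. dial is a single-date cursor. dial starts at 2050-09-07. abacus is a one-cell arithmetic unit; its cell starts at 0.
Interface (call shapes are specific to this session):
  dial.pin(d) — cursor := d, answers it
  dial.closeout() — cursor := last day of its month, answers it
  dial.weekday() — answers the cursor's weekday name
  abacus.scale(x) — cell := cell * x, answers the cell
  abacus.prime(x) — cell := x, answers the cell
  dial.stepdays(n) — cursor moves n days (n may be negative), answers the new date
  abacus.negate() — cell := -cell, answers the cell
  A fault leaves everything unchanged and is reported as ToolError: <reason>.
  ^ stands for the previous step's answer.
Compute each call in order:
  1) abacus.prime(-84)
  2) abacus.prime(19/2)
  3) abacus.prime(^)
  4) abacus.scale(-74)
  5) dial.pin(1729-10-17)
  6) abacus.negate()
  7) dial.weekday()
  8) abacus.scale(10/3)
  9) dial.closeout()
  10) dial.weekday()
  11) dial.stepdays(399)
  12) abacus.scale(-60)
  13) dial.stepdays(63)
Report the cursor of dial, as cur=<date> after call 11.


Answer: cur=1730-12-04

Derivation:
;; 1. prime(x='-84') == -84
;; 2. prime(x='19/2') == 19/2
;; 3. prime(x='^') == 19/2
;; 4. scale(x='-74') == -703
;; 5. pin(d='1729-10-17') == 1729-10-17
;; 6. negate() == 703
;; 7. weekday() == Monday
;; 8. scale(x='10/3') == 7030/3
;; 9. closeout() == 1729-10-31
;; 10. weekday() == Monday
;; 11. stepdays(n='399') == 1730-12-04
;; 12. scale(x='-60') == -140600
;; 13. stepdays(n='63') == 1731-02-05


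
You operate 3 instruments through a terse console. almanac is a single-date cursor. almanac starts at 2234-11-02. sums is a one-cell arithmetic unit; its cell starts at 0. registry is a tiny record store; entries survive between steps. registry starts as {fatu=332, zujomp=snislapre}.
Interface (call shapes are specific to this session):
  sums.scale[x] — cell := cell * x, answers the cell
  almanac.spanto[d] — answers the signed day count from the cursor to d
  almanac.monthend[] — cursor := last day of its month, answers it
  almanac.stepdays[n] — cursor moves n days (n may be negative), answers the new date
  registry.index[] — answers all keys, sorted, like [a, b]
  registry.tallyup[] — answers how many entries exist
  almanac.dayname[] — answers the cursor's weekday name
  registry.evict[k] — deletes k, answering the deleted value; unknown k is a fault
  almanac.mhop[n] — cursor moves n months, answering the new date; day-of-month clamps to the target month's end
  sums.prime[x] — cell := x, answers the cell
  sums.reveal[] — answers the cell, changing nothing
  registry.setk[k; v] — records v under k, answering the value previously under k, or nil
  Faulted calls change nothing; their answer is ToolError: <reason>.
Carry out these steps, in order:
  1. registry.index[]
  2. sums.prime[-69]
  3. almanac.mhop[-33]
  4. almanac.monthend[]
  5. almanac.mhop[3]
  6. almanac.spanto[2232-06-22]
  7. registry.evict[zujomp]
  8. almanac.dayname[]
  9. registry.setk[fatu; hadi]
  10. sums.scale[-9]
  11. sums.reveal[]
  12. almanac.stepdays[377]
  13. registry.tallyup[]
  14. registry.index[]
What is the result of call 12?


// index() ~> [fatu, zujomp]
// prime(-69) ~> -69
// mhop(-33) ~> 2232-02-02
// monthend() ~> 2232-02-29
// mhop(3) ~> 2232-05-29
// spanto(2232-06-22) ~> 24
// evict(zujomp) ~> snislapre
// dayname() ~> Tuesday
// setk(fatu, hadi) ~> 332
// scale(-9) ~> 621
// reveal() ~> 621
// stepdays(377) ~> 2233-06-10
// tallyup() ~> 1
// index() ~> [fatu]

Answer: 2233-06-10


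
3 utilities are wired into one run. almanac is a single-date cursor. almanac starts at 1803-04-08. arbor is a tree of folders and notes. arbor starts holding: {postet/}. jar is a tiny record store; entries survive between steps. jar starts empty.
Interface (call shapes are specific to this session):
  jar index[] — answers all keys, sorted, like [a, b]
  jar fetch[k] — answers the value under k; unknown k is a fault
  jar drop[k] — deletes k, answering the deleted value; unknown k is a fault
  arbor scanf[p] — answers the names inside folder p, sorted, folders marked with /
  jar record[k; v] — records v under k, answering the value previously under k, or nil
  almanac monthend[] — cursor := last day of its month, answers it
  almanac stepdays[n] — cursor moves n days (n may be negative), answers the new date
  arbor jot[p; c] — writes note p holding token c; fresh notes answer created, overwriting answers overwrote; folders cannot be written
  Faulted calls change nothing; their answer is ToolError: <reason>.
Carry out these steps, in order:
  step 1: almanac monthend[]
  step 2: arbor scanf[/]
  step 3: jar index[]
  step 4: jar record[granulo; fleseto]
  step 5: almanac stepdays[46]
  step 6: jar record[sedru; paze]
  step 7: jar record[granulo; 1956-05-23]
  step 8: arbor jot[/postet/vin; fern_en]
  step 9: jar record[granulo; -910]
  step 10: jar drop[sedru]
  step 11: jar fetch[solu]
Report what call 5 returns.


Answer: 1803-06-15

Derivation:
·→ almanac monthend()
·← 1803-04-30
·→ arbor scanf(p=/)
·← [postet/]
·→ jar index()
·← []
·→ jar record(k=granulo, v=fleseto)
·← nil
·→ almanac stepdays(n=46)
·← 1803-06-15
·→ jar record(k=sedru, v=paze)
·← nil
·→ jar record(k=granulo, v=1956-05-23)
·← fleseto
·→ arbor jot(p=/postet/vin, c=fern_en)
·← created
·→ jar record(k=granulo, v=-910)
·← 1956-05-23
·→ jar drop(k=sedru)
·← paze
·→ jar fetch(k=solu)
·← ToolError: no such key solu


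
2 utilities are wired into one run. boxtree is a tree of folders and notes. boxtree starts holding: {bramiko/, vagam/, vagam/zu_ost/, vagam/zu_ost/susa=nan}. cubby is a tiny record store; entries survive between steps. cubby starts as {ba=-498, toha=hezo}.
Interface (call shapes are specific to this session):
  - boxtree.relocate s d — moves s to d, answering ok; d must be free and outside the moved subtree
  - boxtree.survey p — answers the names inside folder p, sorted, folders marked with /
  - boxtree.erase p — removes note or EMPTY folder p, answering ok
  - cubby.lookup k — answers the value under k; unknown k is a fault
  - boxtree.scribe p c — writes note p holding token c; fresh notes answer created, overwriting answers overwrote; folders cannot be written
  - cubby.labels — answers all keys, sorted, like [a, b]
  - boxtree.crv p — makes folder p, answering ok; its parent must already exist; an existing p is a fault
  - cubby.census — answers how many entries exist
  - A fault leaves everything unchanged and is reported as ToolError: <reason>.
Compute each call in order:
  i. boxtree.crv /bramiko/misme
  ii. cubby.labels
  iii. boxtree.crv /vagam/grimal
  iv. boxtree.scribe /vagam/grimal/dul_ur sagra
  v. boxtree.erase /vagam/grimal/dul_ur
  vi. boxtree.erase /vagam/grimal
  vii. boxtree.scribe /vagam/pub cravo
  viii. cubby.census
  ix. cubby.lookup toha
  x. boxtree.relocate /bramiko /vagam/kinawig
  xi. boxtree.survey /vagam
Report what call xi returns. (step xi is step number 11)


Answer: [kinawig/, pub, zu_ost/]

Derivation:
> boxtree.crv p: /bramiko/misme
  ok
> cubby.labels
  [ba, toha]
> boxtree.crv p: /vagam/grimal
  ok
> boxtree.scribe p: /vagam/grimal/dul_ur c: sagra
  created
> boxtree.erase p: /vagam/grimal/dul_ur
  ok
> boxtree.erase p: /vagam/grimal
  ok
> boxtree.scribe p: /vagam/pub c: cravo
  created
> cubby.census
  2
> cubby.lookup k: toha
  hezo
> boxtree.relocate s: /bramiko d: /vagam/kinawig
  ok
> boxtree.survey p: /vagam
  [kinawig/, pub, zu_ost/]
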